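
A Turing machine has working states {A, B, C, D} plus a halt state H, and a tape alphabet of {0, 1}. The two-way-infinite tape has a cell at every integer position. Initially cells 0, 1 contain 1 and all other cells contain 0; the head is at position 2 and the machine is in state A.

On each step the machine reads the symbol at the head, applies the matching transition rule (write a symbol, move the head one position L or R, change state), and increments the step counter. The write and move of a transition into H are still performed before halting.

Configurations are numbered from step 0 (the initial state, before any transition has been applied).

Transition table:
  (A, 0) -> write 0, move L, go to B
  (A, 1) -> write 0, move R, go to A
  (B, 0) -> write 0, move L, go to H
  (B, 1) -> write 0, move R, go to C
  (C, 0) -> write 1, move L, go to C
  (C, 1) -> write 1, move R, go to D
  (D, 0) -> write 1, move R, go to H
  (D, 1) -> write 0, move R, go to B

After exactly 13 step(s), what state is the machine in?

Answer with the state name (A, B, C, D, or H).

Answer: C

Derivation:
Step 1: in state A at pos 2, read 0 -> (A,0)->write 0,move L,goto B. Now: state=B, head=1, tape[-1..3]=01100 (head:   ^)
Step 2: in state B at pos 1, read 1 -> (B,1)->write 0,move R,goto C. Now: state=C, head=2, tape[-1..3]=01000 (head:    ^)
Step 3: in state C at pos 2, read 0 -> (C,0)->write 1,move L,goto C. Now: state=C, head=1, tape[-1..3]=01010 (head:   ^)
Step 4: in state C at pos 1, read 0 -> (C,0)->write 1,move L,goto C. Now: state=C, head=0, tape[-1..3]=01110 (head:  ^)
Step 5: in state C at pos 0, read 1 -> (C,1)->write 1,move R,goto D. Now: state=D, head=1, tape[-1..3]=01110 (head:   ^)
Step 6: in state D at pos 1, read 1 -> (D,1)->write 0,move R,goto B. Now: state=B, head=2, tape[-1..3]=01010 (head:    ^)
Step 7: in state B at pos 2, read 1 -> (B,1)->write 0,move R,goto C. Now: state=C, head=3, tape[-1..4]=010000 (head:     ^)
Step 8: in state C at pos 3, read 0 -> (C,0)->write 1,move L,goto C. Now: state=C, head=2, tape[-1..4]=010010 (head:    ^)
Step 9: in state C at pos 2, read 0 -> (C,0)->write 1,move L,goto C. Now: state=C, head=1, tape[-1..4]=010110 (head:   ^)
Step 10: in state C at pos 1, read 0 -> (C,0)->write 1,move L,goto C. Now: state=C, head=0, tape[-1..4]=011110 (head:  ^)
Step 11: in state C at pos 0, read 1 -> (C,1)->write 1,move R,goto D. Now: state=D, head=1, tape[-1..4]=011110 (head:   ^)
Step 12: in state D at pos 1, read 1 -> (D,1)->write 0,move R,goto B. Now: state=B, head=2, tape[-1..4]=010110 (head:    ^)
Step 13: in state B at pos 2, read 1 -> (B,1)->write 0,move R,goto C. Now: state=C, head=3, tape[-1..4]=010010 (head:     ^)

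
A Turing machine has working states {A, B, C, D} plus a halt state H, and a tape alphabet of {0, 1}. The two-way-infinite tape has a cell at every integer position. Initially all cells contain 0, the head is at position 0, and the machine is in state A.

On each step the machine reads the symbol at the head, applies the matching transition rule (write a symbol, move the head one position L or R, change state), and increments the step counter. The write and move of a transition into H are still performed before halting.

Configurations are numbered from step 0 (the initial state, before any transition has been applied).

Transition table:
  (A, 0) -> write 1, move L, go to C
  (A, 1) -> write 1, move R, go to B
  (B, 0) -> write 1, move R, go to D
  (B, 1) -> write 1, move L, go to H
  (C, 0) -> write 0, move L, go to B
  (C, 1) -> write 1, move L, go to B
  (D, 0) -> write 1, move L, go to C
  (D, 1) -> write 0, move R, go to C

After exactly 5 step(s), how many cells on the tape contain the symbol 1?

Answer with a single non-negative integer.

Step 1: in state A at pos 0, read 0 -> (A,0)->write 1,move L,goto C. Now: state=C, head=-1, tape[-2..1]=0010 (head:  ^)
Step 2: in state C at pos -1, read 0 -> (C,0)->write 0,move L,goto B. Now: state=B, head=-2, tape[-3..1]=00010 (head:  ^)
Step 3: in state B at pos -2, read 0 -> (B,0)->write 1,move R,goto D. Now: state=D, head=-1, tape[-3..1]=01010 (head:   ^)
Step 4: in state D at pos -1, read 0 -> (D,0)->write 1,move L,goto C. Now: state=C, head=-2, tape[-3..1]=01110 (head:  ^)
Step 5: in state C at pos -2, read 1 -> (C,1)->write 1,move L,goto B. Now: state=B, head=-3, tape[-4..1]=001110 (head:  ^)
Cells containing 1 after step 5: {-2, -1, 0} -> 3 cell(s)

Answer: 3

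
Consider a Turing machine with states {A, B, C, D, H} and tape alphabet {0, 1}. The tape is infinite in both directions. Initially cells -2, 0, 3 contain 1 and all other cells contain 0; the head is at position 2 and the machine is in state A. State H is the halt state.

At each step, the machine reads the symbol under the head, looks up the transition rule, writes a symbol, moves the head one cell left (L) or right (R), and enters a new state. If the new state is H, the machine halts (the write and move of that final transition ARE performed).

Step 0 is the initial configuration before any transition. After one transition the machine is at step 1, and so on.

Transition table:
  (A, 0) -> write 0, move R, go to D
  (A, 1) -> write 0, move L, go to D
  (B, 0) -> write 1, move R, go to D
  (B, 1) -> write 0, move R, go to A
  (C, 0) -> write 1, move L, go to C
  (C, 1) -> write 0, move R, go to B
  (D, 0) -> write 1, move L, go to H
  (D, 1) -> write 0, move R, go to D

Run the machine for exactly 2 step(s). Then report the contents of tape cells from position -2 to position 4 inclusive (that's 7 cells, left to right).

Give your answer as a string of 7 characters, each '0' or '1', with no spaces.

Answer: 1010000

Derivation:
Step 1: in state A at pos 2, read 0 -> (A,0)->write 0,move R,goto D. Now: state=D, head=3, tape[-3..4]=01010010 (head:       ^)
Step 2: in state D at pos 3, read 1 -> (D,1)->write 0,move R,goto D. Now: state=D, head=4, tape[-3..5]=010100000 (head:        ^)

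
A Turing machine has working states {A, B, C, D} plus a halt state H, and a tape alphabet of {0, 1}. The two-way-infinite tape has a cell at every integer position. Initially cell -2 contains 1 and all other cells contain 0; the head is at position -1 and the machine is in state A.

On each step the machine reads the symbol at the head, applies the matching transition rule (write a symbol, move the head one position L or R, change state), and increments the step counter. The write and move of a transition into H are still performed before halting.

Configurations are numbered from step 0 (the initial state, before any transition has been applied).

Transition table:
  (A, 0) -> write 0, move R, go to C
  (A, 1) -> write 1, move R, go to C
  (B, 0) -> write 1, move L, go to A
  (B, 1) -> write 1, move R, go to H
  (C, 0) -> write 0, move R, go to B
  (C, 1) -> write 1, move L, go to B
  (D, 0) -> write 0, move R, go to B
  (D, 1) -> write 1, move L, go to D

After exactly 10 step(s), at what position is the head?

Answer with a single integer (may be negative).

Answer: -1

Derivation:
Step 1: in state A at pos -1, read 0 -> (A,0)->write 0,move R,goto C. Now: state=C, head=0, tape[-3..1]=01000 (head:    ^)
Step 2: in state C at pos 0, read 0 -> (C,0)->write 0,move R,goto B. Now: state=B, head=1, tape[-3..2]=010000 (head:     ^)
Step 3: in state B at pos 1, read 0 -> (B,0)->write 1,move L,goto A. Now: state=A, head=0, tape[-3..2]=010010 (head:    ^)
Step 4: in state A at pos 0, read 0 -> (A,0)->write 0,move R,goto C. Now: state=C, head=1, tape[-3..2]=010010 (head:     ^)
Step 5: in state C at pos 1, read 1 -> (C,1)->write 1,move L,goto B. Now: state=B, head=0, tape[-3..2]=010010 (head:    ^)
Step 6: in state B at pos 0, read 0 -> (B,0)->write 1,move L,goto A. Now: state=A, head=-1, tape[-3..2]=010110 (head:   ^)
Step 7: in state A at pos -1, read 0 -> (A,0)->write 0,move R,goto C. Now: state=C, head=0, tape[-3..2]=010110 (head:    ^)
Step 8: in state C at pos 0, read 1 -> (C,1)->write 1,move L,goto B. Now: state=B, head=-1, tape[-3..2]=010110 (head:   ^)
Step 9: in state B at pos -1, read 0 -> (B,0)->write 1,move L,goto A. Now: state=A, head=-2, tape[-3..2]=011110 (head:  ^)
Step 10: in state A at pos -2, read 1 -> (A,1)->write 1,move R,goto C. Now: state=C, head=-1, tape[-3..2]=011110 (head:   ^)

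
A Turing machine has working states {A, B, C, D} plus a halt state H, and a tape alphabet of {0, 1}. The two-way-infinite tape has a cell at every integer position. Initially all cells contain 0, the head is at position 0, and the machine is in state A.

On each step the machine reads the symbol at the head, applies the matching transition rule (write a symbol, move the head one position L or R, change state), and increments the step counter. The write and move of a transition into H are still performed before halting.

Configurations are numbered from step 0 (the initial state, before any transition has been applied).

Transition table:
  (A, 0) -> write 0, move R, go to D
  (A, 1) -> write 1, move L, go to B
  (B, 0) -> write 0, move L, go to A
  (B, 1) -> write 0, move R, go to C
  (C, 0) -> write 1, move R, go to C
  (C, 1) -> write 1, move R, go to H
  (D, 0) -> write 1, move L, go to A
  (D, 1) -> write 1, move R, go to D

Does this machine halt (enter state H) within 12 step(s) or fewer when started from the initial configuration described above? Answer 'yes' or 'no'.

Step 1: in state A at pos 0, read 0 -> (A,0)->write 0,move R,goto D. Now: state=D, head=1, tape[-1..2]=0000 (head:   ^)
Step 2: in state D at pos 1, read 0 -> (D,0)->write 1,move L,goto A. Now: state=A, head=0, tape[-1..2]=0010 (head:  ^)
Step 3: in state A at pos 0, read 0 -> (A,0)->write 0,move R,goto D. Now: state=D, head=1, tape[-1..2]=0010 (head:   ^)
Step 4: in state D at pos 1, read 1 -> (D,1)->write 1,move R,goto D. Now: state=D, head=2, tape[-1..3]=00100 (head:    ^)
Step 5: in state D at pos 2, read 0 -> (D,0)->write 1,move L,goto A. Now: state=A, head=1, tape[-1..3]=00110 (head:   ^)
Step 6: in state A at pos 1, read 1 -> (A,1)->write 1,move L,goto B. Now: state=B, head=0, tape[-1..3]=00110 (head:  ^)
Step 7: in state B at pos 0, read 0 -> (B,0)->write 0,move L,goto A. Now: state=A, head=-1, tape[-2..3]=000110 (head:  ^)
Step 8: in state A at pos -1, read 0 -> (A,0)->write 0,move R,goto D. Now: state=D, head=0, tape[-2..3]=000110 (head:   ^)
Step 9: in state D at pos 0, read 0 -> (D,0)->write 1,move L,goto A. Now: state=A, head=-1, tape[-2..3]=001110 (head:  ^)
Step 10: in state A at pos -1, read 0 -> (A,0)->write 0,move R,goto D. Now: state=D, head=0, tape[-2..3]=001110 (head:   ^)
Step 11: in state D at pos 0, read 1 -> (D,1)->write 1,move R,goto D. Now: state=D, head=1, tape[-2..3]=001110 (head:    ^)
Step 12: in state D at pos 1, read 1 -> (D,1)->write 1,move R,goto D. Now: state=D, head=2, tape[-2..3]=001110 (head:     ^)
After 12 step(s): state = D (not H) -> not halted within 12 -> no

Answer: no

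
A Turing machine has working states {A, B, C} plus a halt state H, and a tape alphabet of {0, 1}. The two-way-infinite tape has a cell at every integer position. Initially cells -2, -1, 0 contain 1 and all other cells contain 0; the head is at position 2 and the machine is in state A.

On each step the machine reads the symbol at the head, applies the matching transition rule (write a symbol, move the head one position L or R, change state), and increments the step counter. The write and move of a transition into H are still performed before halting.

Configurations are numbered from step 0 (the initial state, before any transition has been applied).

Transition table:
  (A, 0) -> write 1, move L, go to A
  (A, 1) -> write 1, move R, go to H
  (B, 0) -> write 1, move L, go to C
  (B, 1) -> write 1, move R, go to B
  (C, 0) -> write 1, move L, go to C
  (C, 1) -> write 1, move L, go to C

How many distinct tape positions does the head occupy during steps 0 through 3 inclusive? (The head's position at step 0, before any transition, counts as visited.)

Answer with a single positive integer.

Step 1: in state A at pos 2, read 0 -> (A,0)->write 1,move L,goto A. Now: state=A, head=1, tape[-3..3]=0111010 (head:     ^)
Step 2: in state A at pos 1, read 0 -> (A,0)->write 1,move L,goto A. Now: state=A, head=0, tape[-3..3]=0111110 (head:    ^)
Step 3: in state A at pos 0, read 1 -> (A,1)->write 1,move R,goto H. Now: state=H, head=1, tape[-3..3]=0111110 (head:     ^)
Head positions at steps 0..3: starting at 2, distinct positions visited = {0, 1, 2} -> 3 position(s)

Answer: 3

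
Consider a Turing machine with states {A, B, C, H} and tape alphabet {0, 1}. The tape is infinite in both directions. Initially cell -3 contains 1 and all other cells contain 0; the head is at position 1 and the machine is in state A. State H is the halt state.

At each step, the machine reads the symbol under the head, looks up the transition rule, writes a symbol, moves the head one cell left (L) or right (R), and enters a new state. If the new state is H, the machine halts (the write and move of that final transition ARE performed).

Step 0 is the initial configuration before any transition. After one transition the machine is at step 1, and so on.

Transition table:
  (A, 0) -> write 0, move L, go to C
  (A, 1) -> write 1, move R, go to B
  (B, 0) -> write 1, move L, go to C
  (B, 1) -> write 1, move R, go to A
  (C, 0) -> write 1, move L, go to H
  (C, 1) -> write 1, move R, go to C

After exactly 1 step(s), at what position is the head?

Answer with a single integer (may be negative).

Answer: 0

Derivation:
Step 1: in state A at pos 1, read 0 -> (A,0)->write 0,move L,goto C. Now: state=C, head=0, tape[-4..2]=0100000 (head:     ^)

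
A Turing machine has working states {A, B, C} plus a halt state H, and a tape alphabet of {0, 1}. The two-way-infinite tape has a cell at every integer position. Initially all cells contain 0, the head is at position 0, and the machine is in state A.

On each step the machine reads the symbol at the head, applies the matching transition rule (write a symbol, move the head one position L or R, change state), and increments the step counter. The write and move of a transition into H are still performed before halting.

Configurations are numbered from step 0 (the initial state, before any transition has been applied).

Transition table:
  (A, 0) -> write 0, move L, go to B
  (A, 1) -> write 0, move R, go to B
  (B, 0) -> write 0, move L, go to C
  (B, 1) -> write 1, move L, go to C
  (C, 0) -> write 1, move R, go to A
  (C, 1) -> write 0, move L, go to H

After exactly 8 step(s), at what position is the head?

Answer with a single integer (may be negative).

Answer: -2

Derivation:
Step 1: in state A at pos 0, read 0 -> (A,0)->write 0,move L,goto B. Now: state=B, head=-1, tape[-2..1]=0000 (head:  ^)
Step 2: in state B at pos -1, read 0 -> (B,0)->write 0,move L,goto C. Now: state=C, head=-2, tape[-3..1]=00000 (head:  ^)
Step 3: in state C at pos -2, read 0 -> (C,0)->write 1,move R,goto A. Now: state=A, head=-1, tape[-3..1]=01000 (head:   ^)
Step 4: in state A at pos -1, read 0 -> (A,0)->write 0,move L,goto B. Now: state=B, head=-2, tape[-3..1]=01000 (head:  ^)
Step 5: in state B at pos -2, read 1 -> (B,1)->write 1,move L,goto C. Now: state=C, head=-3, tape[-4..1]=001000 (head:  ^)
Step 6: in state C at pos -3, read 0 -> (C,0)->write 1,move R,goto A. Now: state=A, head=-2, tape[-4..1]=011000 (head:   ^)
Step 7: in state A at pos -2, read 1 -> (A,1)->write 0,move R,goto B. Now: state=B, head=-1, tape[-4..1]=010000 (head:    ^)
Step 8: in state B at pos -1, read 0 -> (B,0)->write 0,move L,goto C. Now: state=C, head=-2, tape[-4..1]=010000 (head:   ^)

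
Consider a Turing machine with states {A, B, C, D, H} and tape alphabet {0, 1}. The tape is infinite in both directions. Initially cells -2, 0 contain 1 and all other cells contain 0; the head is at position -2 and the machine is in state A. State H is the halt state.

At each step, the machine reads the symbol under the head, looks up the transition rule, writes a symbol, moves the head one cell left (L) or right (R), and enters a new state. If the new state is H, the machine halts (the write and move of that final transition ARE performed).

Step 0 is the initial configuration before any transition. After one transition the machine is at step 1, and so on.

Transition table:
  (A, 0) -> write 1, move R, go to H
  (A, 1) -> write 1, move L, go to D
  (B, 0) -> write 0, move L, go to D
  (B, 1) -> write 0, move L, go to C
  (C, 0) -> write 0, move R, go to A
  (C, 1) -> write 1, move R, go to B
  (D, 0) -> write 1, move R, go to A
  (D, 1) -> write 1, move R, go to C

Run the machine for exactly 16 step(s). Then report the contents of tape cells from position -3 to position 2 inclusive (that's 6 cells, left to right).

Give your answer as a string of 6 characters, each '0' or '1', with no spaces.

Answer: 111100

Derivation:
Step 1: in state A at pos -2, read 1 -> (A,1)->write 1,move L,goto D. Now: state=D, head=-3, tape[-4..1]=001010 (head:  ^)
Step 2: in state D at pos -3, read 0 -> (D,0)->write 1,move R,goto A. Now: state=A, head=-2, tape[-4..1]=011010 (head:   ^)
Step 3: in state A at pos -2, read 1 -> (A,1)->write 1,move L,goto D. Now: state=D, head=-3, tape[-4..1]=011010 (head:  ^)
Step 4: in state D at pos -3, read 1 -> (D,1)->write 1,move R,goto C. Now: state=C, head=-2, tape[-4..1]=011010 (head:   ^)
Step 5: in state C at pos -2, read 1 -> (C,1)->write 1,move R,goto B. Now: state=B, head=-1, tape[-4..1]=011010 (head:    ^)
Step 6: in state B at pos -1, read 0 -> (B,0)->write 0,move L,goto D. Now: state=D, head=-2, tape[-4..1]=011010 (head:   ^)
Step 7: in state D at pos -2, read 1 -> (D,1)->write 1,move R,goto C. Now: state=C, head=-1, tape[-4..1]=011010 (head:    ^)
Step 8: in state C at pos -1, read 0 -> (C,0)->write 0,move R,goto A. Now: state=A, head=0, tape[-4..1]=011010 (head:     ^)
Step 9: in state A at pos 0, read 1 -> (A,1)->write 1,move L,goto D. Now: state=D, head=-1, tape[-4..1]=011010 (head:    ^)
Step 10: in state D at pos -1, read 0 -> (D,0)->write 1,move R,goto A. Now: state=A, head=0, tape[-4..1]=011110 (head:     ^)
Step 11: in state A at pos 0, read 1 -> (A,1)->write 1,move L,goto D. Now: state=D, head=-1, tape[-4..1]=011110 (head:    ^)
Step 12: in state D at pos -1, read 1 -> (D,1)->write 1,move R,goto C. Now: state=C, head=0, tape[-4..1]=011110 (head:     ^)
Step 13: in state C at pos 0, read 1 -> (C,1)->write 1,move R,goto B. Now: state=B, head=1, tape[-4..2]=0111100 (head:      ^)
Step 14: in state B at pos 1, read 0 -> (B,0)->write 0,move L,goto D. Now: state=D, head=0, tape[-4..2]=0111100 (head:     ^)
Step 15: in state D at pos 0, read 1 -> (D,1)->write 1,move R,goto C. Now: state=C, head=1, tape[-4..2]=0111100 (head:      ^)
Step 16: in state C at pos 1, read 0 -> (C,0)->write 0,move R,goto A. Now: state=A, head=2, tape[-4..3]=01111000 (head:       ^)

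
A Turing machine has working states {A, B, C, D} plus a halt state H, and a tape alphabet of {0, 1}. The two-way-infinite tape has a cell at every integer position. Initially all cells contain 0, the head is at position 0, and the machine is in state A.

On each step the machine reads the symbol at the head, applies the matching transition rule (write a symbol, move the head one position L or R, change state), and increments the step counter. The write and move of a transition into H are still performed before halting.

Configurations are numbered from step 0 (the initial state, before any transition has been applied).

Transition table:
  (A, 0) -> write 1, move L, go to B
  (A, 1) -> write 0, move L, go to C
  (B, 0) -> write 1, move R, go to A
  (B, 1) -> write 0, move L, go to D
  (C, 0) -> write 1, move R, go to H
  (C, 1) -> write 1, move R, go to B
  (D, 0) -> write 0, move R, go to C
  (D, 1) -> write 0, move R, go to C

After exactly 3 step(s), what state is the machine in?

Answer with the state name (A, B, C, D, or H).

Step 1: in state A at pos 0, read 0 -> (A,0)->write 1,move L,goto B. Now: state=B, head=-1, tape[-2..1]=0010 (head:  ^)
Step 2: in state B at pos -1, read 0 -> (B,0)->write 1,move R,goto A. Now: state=A, head=0, tape[-2..1]=0110 (head:   ^)
Step 3: in state A at pos 0, read 1 -> (A,1)->write 0,move L,goto C. Now: state=C, head=-1, tape[-2..1]=0100 (head:  ^)

Answer: C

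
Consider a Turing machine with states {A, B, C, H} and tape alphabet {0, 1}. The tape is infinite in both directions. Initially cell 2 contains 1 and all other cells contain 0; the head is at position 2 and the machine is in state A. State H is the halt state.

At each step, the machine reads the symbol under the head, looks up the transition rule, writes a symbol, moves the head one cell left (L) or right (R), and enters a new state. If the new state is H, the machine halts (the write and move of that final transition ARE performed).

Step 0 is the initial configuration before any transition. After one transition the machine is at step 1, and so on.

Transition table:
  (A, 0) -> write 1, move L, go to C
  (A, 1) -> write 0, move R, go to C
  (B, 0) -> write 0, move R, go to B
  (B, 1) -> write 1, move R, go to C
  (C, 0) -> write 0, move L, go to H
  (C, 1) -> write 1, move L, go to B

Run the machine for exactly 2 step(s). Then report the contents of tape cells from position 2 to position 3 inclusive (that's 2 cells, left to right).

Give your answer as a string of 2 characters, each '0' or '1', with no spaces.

Step 1: in state A at pos 2, read 1 -> (A,1)->write 0,move R,goto C. Now: state=C, head=3, tape[1..4]=0000 (head:   ^)
Step 2: in state C at pos 3, read 0 -> (C,0)->write 0,move L,goto H. Now: state=H, head=2, tape[1..4]=0000 (head:  ^)

Answer: 00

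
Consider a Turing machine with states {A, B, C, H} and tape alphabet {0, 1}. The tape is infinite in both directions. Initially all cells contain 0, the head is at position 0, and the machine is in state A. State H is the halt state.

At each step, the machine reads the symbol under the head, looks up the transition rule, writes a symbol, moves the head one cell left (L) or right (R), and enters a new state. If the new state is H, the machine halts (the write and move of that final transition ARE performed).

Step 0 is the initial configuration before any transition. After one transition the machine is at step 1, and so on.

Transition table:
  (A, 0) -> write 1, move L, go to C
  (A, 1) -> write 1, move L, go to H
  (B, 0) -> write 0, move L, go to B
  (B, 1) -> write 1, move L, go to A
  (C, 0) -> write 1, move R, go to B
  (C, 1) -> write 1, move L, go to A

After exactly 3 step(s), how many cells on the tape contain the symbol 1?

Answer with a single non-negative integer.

Step 1: in state A at pos 0, read 0 -> (A,0)->write 1,move L,goto C. Now: state=C, head=-1, tape[-2..1]=0010 (head:  ^)
Step 2: in state C at pos -1, read 0 -> (C,0)->write 1,move R,goto B. Now: state=B, head=0, tape[-2..1]=0110 (head:   ^)
Step 3: in state B at pos 0, read 1 -> (B,1)->write 1,move L,goto A. Now: state=A, head=-1, tape[-2..1]=0110 (head:  ^)
Cells containing 1 after step 3: {-1, 0} -> 2 cell(s)

Answer: 2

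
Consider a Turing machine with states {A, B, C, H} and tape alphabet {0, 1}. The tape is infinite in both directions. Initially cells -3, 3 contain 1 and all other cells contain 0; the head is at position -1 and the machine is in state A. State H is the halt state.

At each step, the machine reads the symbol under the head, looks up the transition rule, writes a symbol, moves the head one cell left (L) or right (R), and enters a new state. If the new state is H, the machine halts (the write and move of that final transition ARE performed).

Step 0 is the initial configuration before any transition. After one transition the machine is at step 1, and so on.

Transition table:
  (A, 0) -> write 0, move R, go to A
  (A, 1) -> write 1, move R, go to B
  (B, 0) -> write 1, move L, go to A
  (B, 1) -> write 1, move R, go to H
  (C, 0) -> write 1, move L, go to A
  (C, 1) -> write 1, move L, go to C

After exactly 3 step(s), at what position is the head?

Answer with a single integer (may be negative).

Answer: 2

Derivation:
Step 1: in state A at pos -1, read 0 -> (A,0)->write 0,move R,goto A. Now: state=A, head=0, tape[-4..4]=010000010 (head:     ^)
Step 2: in state A at pos 0, read 0 -> (A,0)->write 0,move R,goto A. Now: state=A, head=1, tape[-4..4]=010000010 (head:      ^)
Step 3: in state A at pos 1, read 0 -> (A,0)->write 0,move R,goto A. Now: state=A, head=2, tape[-4..4]=010000010 (head:       ^)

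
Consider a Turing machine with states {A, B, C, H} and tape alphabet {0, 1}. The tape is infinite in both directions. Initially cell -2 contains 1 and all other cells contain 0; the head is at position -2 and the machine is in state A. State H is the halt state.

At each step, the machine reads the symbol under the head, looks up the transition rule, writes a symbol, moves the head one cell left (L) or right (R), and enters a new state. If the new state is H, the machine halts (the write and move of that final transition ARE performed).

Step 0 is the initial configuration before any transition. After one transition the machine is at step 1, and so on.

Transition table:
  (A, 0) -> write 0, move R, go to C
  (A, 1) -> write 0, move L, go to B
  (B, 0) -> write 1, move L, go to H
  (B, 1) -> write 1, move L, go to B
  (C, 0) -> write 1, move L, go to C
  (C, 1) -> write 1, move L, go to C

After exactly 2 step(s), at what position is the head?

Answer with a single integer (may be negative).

Answer: -4

Derivation:
Step 1: in state A at pos -2, read 1 -> (A,1)->write 0,move L,goto B. Now: state=B, head=-3, tape[-4..-1]=0000 (head:  ^)
Step 2: in state B at pos -3, read 0 -> (B,0)->write 1,move L,goto H. Now: state=H, head=-4, tape[-5..-1]=00100 (head:  ^)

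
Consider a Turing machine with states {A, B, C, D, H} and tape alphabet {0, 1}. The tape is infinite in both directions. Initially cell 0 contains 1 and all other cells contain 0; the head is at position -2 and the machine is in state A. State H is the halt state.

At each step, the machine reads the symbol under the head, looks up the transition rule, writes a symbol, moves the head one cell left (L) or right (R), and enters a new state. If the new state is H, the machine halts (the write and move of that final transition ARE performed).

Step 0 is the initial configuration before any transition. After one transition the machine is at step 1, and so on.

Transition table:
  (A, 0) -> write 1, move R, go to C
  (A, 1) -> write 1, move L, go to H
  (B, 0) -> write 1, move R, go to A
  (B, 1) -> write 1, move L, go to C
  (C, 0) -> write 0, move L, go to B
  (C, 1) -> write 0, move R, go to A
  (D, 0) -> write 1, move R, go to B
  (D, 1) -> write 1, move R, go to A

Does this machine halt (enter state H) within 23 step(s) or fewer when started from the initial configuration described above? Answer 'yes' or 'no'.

Step 1: in state A at pos -2, read 0 -> (A,0)->write 1,move R,goto C. Now: state=C, head=-1, tape[-3..1]=01010 (head:   ^)
Step 2: in state C at pos -1, read 0 -> (C,0)->write 0,move L,goto B. Now: state=B, head=-2, tape[-3..1]=01010 (head:  ^)
Step 3: in state B at pos -2, read 1 -> (B,1)->write 1,move L,goto C. Now: state=C, head=-3, tape[-4..1]=001010 (head:  ^)
Step 4: in state C at pos -3, read 0 -> (C,0)->write 0,move L,goto B. Now: state=B, head=-4, tape[-5..1]=0001010 (head:  ^)
Step 5: in state B at pos -4, read 0 -> (B,0)->write 1,move R,goto A. Now: state=A, head=-3, tape[-5..1]=0101010 (head:   ^)
Step 6: in state A at pos -3, read 0 -> (A,0)->write 1,move R,goto C. Now: state=C, head=-2, tape[-5..1]=0111010 (head:    ^)
Step 7: in state C at pos -2, read 1 -> (C,1)->write 0,move R,goto A. Now: state=A, head=-1, tape[-5..1]=0110010 (head:     ^)
Step 8: in state A at pos -1, read 0 -> (A,0)->write 1,move R,goto C. Now: state=C, head=0, tape[-5..1]=0110110 (head:      ^)
Step 9: in state C at pos 0, read 1 -> (C,1)->write 0,move R,goto A. Now: state=A, head=1, tape[-5..2]=01101000 (head:       ^)
Step 10: in state A at pos 1, read 0 -> (A,0)->write 1,move R,goto C. Now: state=C, head=2, tape[-5..3]=011010100 (head:        ^)
Step 11: in state C at pos 2, read 0 -> (C,0)->write 0,move L,goto B. Now: state=B, head=1, tape[-5..3]=011010100 (head:       ^)
Step 12: in state B at pos 1, read 1 -> (B,1)->write 1,move L,goto C. Now: state=C, head=0, tape[-5..3]=011010100 (head:      ^)
Step 13: in state C at pos 0, read 0 -> (C,0)->write 0,move L,goto B. Now: state=B, head=-1, tape[-5..3]=011010100 (head:     ^)
Step 14: in state B at pos -1, read 1 -> (B,1)->write 1,move L,goto C. Now: state=C, head=-2, tape[-5..3]=011010100 (head:    ^)
Step 15: in state C at pos -2, read 0 -> (C,0)->write 0,move L,goto B. Now: state=B, head=-3, tape[-5..3]=011010100 (head:   ^)
Step 16: in state B at pos -3, read 1 -> (B,1)->write 1,move L,goto C. Now: state=C, head=-4, tape[-5..3]=011010100 (head:  ^)
Step 17: in state C at pos -4, read 1 -> (C,1)->write 0,move R,goto A. Now: state=A, head=-3, tape[-5..3]=001010100 (head:   ^)
Step 18: in state A at pos -3, read 1 -> (A,1)->write 1,move L,goto H. Now: state=H, head=-4, tape[-5..3]=001010100 (head:  ^)
State H reached at step 18; 18 <= 23 -> yes

Answer: yes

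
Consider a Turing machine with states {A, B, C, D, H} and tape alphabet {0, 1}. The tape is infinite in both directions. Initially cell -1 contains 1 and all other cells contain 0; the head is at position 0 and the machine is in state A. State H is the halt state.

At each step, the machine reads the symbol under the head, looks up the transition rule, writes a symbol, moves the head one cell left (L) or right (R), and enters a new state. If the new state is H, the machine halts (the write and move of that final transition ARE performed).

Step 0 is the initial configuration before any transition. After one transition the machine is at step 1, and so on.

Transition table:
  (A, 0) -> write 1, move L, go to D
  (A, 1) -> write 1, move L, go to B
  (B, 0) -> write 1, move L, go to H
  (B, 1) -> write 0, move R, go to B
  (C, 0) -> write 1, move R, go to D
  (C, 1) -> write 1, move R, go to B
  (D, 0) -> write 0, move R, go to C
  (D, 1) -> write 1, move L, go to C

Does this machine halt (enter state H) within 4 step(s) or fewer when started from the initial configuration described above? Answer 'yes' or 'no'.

Step 1: in state A at pos 0, read 0 -> (A,0)->write 1,move L,goto D. Now: state=D, head=-1, tape[-2..1]=0110 (head:  ^)
Step 2: in state D at pos -1, read 1 -> (D,1)->write 1,move L,goto C. Now: state=C, head=-2, tape[-3..1]=00110 (head:  ^)
Step 3: in state C at pos -2, read 0 -> (C,0)->write 1,move R,goto D. Now: state=D, head=-1, tape[-3..1]=01110 (head:   ^)
Step 4: in state D at pos -1, read 1 -> (D,1)->write 1,move L,goto C. Now: state=C, head=-2, tape[-3..1]=01110 (head:  ^)
After 4 step(s): state = C (not H) -> not halted within 4 -> no

Answer: no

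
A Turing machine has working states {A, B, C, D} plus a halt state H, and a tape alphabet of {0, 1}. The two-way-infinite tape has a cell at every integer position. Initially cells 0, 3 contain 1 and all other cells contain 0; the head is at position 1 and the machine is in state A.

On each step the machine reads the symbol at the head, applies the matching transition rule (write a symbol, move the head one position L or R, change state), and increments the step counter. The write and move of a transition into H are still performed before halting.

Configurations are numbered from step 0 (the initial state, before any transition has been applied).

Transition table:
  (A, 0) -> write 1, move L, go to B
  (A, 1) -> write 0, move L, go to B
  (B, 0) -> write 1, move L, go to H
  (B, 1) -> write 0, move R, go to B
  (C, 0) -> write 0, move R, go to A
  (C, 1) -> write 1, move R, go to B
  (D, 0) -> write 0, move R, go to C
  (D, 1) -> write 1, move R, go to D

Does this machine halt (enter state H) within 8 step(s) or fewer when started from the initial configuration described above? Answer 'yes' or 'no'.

Answer: yes

Derivation:
Step 1: in state A at pos 1, read 0 -> (A,0)->write 1,move L,goto B. Now: state=B, head=0, tape[-1..4]=011010 (head:  ^)
Step 2: in state B at pos 0, read 1 -> (B,1)->write 0,move R,goto B. Now: state=B, head=1, tape[-1..4]=001010 (head:   ^)
Step 3: in state B at pos 1, read 1 -> (B,1)->write 0,move R,goto B. Now: state=B, head=2, tape[-1..4]=000010 (head:    ^)
Step 4: in state B at pos 2, read 0 -> (B,0)->write 1,move L,goto H. Now: state=H, head=1, tape[-1..4]=000110 (head:   ^)
State H reached at step 4; 4 <= 8 -> yes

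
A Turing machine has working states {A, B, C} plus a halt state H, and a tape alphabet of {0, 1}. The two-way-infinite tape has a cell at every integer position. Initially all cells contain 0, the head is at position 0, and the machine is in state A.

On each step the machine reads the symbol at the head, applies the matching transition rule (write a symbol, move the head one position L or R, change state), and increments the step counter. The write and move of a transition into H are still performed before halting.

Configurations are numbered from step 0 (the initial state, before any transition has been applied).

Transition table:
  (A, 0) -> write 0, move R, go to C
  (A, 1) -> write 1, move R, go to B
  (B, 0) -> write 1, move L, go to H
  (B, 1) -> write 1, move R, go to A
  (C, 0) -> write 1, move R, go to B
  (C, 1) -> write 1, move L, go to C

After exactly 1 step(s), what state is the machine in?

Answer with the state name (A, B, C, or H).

Step 1: in state A at pos 0, read 0 -> (A,0)->write 0,move R,goto C. Now: state=C, head=1, tape[-1..2]=0000 (head:   ^)

Answer: C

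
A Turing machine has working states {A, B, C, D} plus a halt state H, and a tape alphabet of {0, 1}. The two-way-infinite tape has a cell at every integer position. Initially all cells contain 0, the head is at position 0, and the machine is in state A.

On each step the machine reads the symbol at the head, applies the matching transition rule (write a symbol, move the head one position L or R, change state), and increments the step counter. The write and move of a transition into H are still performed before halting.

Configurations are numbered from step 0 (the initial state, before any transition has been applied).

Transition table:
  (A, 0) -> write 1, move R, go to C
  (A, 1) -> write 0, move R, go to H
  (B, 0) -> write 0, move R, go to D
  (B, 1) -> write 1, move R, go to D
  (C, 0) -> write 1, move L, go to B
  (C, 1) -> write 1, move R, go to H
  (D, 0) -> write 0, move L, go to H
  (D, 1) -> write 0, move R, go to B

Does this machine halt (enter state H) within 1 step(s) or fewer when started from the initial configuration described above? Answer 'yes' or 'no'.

Step 1: in state A at pos 0, read 0 -> (A,0)->write 1,move R,goto C. Now: state=C, head=1, tape[-1..2]=0100 (head:   ^)
After 1 step(s): state = C (not H) -> not halted within 1 -> no

Answer: no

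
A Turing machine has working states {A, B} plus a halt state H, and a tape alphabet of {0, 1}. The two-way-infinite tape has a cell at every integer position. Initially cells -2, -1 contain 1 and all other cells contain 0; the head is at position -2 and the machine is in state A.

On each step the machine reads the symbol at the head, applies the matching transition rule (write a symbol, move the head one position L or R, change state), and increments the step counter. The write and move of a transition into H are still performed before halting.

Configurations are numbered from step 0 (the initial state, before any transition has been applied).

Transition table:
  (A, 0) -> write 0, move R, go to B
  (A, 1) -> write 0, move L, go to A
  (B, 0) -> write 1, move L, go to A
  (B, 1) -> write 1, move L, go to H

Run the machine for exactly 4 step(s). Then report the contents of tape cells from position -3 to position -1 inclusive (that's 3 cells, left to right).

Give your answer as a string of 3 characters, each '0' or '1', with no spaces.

Step 1: in state A at pos -2, read 1 -> (A,1)->write 0,move L,goto A. Now: state=A, head=-3, tape[-4..0]=00010 (head:  ^)
Step 2: in state A at pos -3, read 0 -> (A,0)->write 0,move R,goto B. Now: state=B, head=-2, tape[-4..0]=00010 (head:   ^)
Step 3: in state B at pos -2, read 0 -> (B,0)->write 1,move L,goto A. Now: state=A, head=-3, tape[-4..0]=00110 (head:  ^)
Step 4: in state A at pos -3, read 0 -> (A,0)->write 0,move R,goto B. Now: state=B, head=-2, tape[-4..0]=00110 (head:   ^)

Answer: 011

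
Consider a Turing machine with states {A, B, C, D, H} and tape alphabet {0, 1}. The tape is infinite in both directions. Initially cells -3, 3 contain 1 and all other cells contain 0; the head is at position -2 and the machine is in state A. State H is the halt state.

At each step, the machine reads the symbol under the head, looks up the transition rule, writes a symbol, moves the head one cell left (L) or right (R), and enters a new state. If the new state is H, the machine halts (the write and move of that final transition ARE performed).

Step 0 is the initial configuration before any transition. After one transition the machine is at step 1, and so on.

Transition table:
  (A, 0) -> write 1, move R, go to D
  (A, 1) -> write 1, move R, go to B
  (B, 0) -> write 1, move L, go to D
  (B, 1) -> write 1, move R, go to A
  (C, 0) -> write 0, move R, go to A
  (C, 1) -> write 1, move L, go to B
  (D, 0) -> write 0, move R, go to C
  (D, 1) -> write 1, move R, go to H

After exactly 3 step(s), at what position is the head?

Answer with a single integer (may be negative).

Answer: 1

Derivation:
Step 1: in state A at pos -2, read 0 -> (A,0)->write 1,move R,goto D. Now: state=D, head=-1, tape[-4..4]=011000010 (head:    ^)
Step 2: in state D at pos -1, read 0 -> (D,0)->write 0,move R,goto C. Now: state=C, head=0, tape[-4..4]=011000010 (head:     ^)
Step 3: in state C at pos 0, read 0 -> (C,0)->write 0,move R,goto A. Now: state=A, head=1, tape[-4..4]=011000010 (head:      ^)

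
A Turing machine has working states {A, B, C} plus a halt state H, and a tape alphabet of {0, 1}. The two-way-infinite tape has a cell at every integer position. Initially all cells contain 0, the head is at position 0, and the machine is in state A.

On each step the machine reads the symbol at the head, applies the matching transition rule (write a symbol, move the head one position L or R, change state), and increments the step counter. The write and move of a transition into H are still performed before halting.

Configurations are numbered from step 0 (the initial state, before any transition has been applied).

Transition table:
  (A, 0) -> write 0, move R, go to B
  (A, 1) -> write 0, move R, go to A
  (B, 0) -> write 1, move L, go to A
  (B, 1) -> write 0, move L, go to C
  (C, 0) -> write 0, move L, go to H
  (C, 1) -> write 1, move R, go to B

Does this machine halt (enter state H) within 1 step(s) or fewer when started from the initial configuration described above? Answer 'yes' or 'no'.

Answer: no

Derivation:
Step 1: in state A at pos 0, read 0 -> (A,0)->write 0,move R,goto B. Now: state=B, head=1, tape[-1..2]=0000 (head:   ^)
After 1 step(s): state = B (not H) -> not halted within 1 -> no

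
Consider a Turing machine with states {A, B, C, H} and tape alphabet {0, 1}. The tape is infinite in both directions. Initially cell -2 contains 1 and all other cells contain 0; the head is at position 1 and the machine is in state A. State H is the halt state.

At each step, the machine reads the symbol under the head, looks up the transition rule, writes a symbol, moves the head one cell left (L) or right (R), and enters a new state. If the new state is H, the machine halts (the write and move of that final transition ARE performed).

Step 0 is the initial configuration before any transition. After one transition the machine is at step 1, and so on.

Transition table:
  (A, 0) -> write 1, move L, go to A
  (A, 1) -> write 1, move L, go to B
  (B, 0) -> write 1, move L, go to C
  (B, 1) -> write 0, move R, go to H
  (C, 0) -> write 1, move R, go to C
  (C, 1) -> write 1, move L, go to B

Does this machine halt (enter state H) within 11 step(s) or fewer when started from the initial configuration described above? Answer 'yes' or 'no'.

Step 1: in state A at pos 1, read 0 -> (A,0)->write 1,move L,goto A. Now: state=A, head=0, tape[-3..2]=010010 (head:    ^)
Step 2: in state A at pos 0, read 0 -> (A,0)->write 1,move L,goto A. Now: state=A, head=-1, tape[-3..2]=010110 (head:   ^)
Step 3: in state A at pos -1, read 0 -> (A,0)->write 1,move L,goto A. Now: state=A, head=-2, tape[-3..2]=011110 (head:  ^)
Step 4: in state A at pos -2, read 1 -> (A,1)->write 1,move L,goto B. Now: state=B, head=-3, tape[-4..2]=0011110 (head:  ^)
Step 5: in state B at pos -3, read 0 -> (B,0)->write 1,move L,goto C. Now: state=C, head=-4, tape[-5..2]=00111110 (head:  ^)
Step 6: in state C at pos -4, read 0 -> (C,0)->write 1,move R,goto C. Now: state=C, head=-3, tape[-5..2]=01111110 (head:   ^)
Step 7: in state C at pos -3, read 1 -> (C,1)->write 1,move L,goto B. Now: state=B, head=-4, tape[-5..2]=01111110 (head:  ^)
Step 8: in state B at pos -4, read 1 -> (B,1)->write 0,move R,goto H. Now: state=H, head=-3, tape[-5..2]=00111110 (head:   ^)
State H reached at step 8; 8 <= 11 -> yes

Answer: yes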